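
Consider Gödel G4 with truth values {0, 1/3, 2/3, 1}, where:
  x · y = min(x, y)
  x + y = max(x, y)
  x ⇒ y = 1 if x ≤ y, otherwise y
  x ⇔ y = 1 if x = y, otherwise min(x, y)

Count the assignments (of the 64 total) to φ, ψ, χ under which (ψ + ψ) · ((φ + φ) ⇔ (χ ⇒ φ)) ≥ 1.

value 1: 10 assignments (counts)
value 2/3: 16 assignments
value 1/3: 19 assignments
value 0: 19 assignments
So 10 of the 64 assignments meet the threshold.

10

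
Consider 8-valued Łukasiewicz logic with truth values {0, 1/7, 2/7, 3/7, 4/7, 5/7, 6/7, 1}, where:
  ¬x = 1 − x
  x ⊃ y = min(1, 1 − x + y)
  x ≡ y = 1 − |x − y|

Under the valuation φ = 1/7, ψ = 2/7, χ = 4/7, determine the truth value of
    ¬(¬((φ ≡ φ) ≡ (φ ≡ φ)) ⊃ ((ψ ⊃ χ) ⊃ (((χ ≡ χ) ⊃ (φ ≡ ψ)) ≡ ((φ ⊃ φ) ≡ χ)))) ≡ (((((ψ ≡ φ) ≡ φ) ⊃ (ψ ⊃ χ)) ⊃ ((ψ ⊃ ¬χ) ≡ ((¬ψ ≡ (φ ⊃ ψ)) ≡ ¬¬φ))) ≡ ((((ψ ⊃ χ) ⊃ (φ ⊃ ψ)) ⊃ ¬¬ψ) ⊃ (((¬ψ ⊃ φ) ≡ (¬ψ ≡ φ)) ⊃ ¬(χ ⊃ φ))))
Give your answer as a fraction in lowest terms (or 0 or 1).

4/7

φ ≡ φ = 1/7 ≡ 1/7 = 1
φ ≡ φ = 1/7 ≡ 1/7 = 1
(φ ≡ φ) ≡ (φ ≡ φ) = 1 ≡ 1 = 1
¬((φ ≡ φ) ≡ (φ ≡ φ)) = ¬1 = 0
ψ ⊃ χ = 2/7 ⊃ 4/7 = 1
χ ≡ χ = 4/7 ≡ 4/7 = 1
φ ≡ ψ = 1/7 ≡ 2/7 = 6/7
(χ ≡ χ) ⊃ (φ ≡ ψ) = 1 ⊃ 6/7 = 6/7
φ ⊃ φ = 1/7 ⊃ 1/7 = 1
(φ ⊃ φ) ≡ χ = 1 ≡ 4/7 = 4/7
((χ ≡ χ) ⊃ (φ ≡ ψ)) ≡ ((φ ⊃ φ) ≡ χ) = 6/7 ≡ 4/7 = 5/7
(ψ ⊃ χ) ⊃ (((χ ≡ χ) ⊃ (φ ≡ ψ)) ≡ ((φ ⊃ φ) ≡ χ)) = 1 ⊃ 5/7 = 5/7
¬((φ ≡ φ) ≡ (φ ≡ φ)) ⊃ ((ψ ⊃ χ) ⊃ (((χ ≡ χ) ⊃ (φ ≡ ψ)) ≡ ((φ ⊃ φ) ≡ χ))) = 0 ⊃ 5/7 = 1
¬(¬((φ ≡ φ) ≡ (φ ≡ φ)) ⊃ ((ψ ⊃ χ) ⊃ (((χ ≡ χ) ⊃ (φ ≡ ψ)) ≡ ((φ ⊃ φ) ≡ χ)))) = ¬1 = 0
ψ ≡ φ = 2/7 ≡ 1/7 = 6/7
(ψ ≡ φ) ≡ φ = 6/7 ≡ 1/7 = 2/7
ψ ⊃ χ = 2/7 ⊃ 4/7 = 1
((ψ ≡ φ) ≡ φ) ⊃ (ψ ⊃ χ) = 2/7 ⊃ 1 = 1
¬χ = ¬4/7 = 3/7
ψ ⊃ ¬χ = 2/7 ⊃ 3/7 = 1
¬ψ = ¬2/7 = 5/7
φ ⊃ ψ = 1/7 ⊃ 2/7 = 1
¬ψ ≡ (φ ⊃ ψ) = 5/7 ≡ 1 = 5/7
¬φ = ¬1/7 = 6/7
¬¬φ = ¬6/7 = 1/7
(¬ψ ≡ (φ ⊃ ψ)) ≡ ¬¬φ = 5/7 ≡ 1/7 = 3/7
(ψ ⊃ ¬χ) ≡ ((¬ψ ≡ (φ ⊃ ψ)) ≡ ¬¬φ) = 1 ≡ 3/7 = 3/7
(((ψ ≡ φ) ≡ φ) ⊃ (ψ ⊃ χ)) ⊃ ((ψ ⊃ ¬χ) ≡ ((¬ψ ≡ (φ ⊃ ψ)) ≡ ¬¬φ)) = 1 ⊃ 3/7 = 3/7
ψ ⊃ χ = 2/7 ⊃ 4/7 = 1
φ ⊃ ψ = 1/7 ⊃ 2/7 = 1
(ψ ⊃ χ) ⊃ (φ ⊃ ψ) = 1 ⊃ 1 = 1
¬ψ = ¬2/7 = 5/7
¬¬ψ = ¬5/7 = 2/7
((ψ ⊃ χ) ⊃ (φ ⊃ ψ)) ⊃ ¬¬ψ = 1 ⊃ 2/7 = 2/7
¬ψ = ¬2/7 = 5/7
¬ψ ⊃ φ = 5/7 ⊃ 1/7 = 3/7
¬ψ = ¬2/7 = 5/7
¬ψ ≡ φ = 5/7 ≡ 1/7 = 3/7
(¬ψ ⊃ φ) ≡ (¬ψ ≡ φ) = 3/7 ≡ 3/7 = 1
χ ⊃ φ = 4/7 ⊃ 1/7 = 4/7
¬(χ ⊃ φ) = ¬4/7 = 3/7
((¬ψ ⊃ φ) ≡ (¬ψ ≡ φ)) ⊃ ¬(χ ⊃ φ) = 1 ⊃ 3/7 = 3/7
(((ψ ⊃ χ) ⊃ (φ ⊃ ψ)) ⊃ ¬¬ψ) ⊃ (((¬ψ ⊃ φ) ≡ (¬ψ ≡ φ)) ⊃ ¬(χ ⊃ φ)) = 2/7 ⊃ 3/7 = 1
((((ψ ≡ φ) ≡ φ) ⊃ (ψ ⊃ χ)) ⊃ ((ψ ⊃ ¬χ) ≡ ((¬ψ ≡ (φ ⊃ ψ)) ≡ ¬¬φ))) ≡ ((((ψ ⊃ χ) ⊃ (φ ⊃ ψ)) ⊃ ¬¬ψ) ⊃ (((¬ψ ⊃ φ) ≡ (¬ψ ≡ φ)) ⊃ ¬(χ ⊃ φ))) = 3/7 ≡ 1 = 3/7
¬(¬((φ ≡ φ) ≡ (φ ≡ φ)) ⊃ ((ψ ⊃ χ) ⊃ (((χ ≡ χ) ⊃ (φ ≡ ψ)) ≡ ((φ ⊃ φ) ≡ χ)))) ≡ (((((ψ ≡ φ) ≡ φ) ⊃ (ψ ⊃ χ)) ⊃ ((ψ ⊃ ¬χ) ≡ ((¬ψ ≡ (φ ⊃ ψ)) ≡ ¬¬φ))) ≡ ((((ψ ⊃ χ) ⊃ (φ ⊃ ψ)) ⊃ ¬¬ψ) ⊃ (((¬ψ ⊃ φ) ≡ (¬ψ ≡ φ)) ⊃ ¬(χ ⊃ φ)))) = 0 ≡ 3/7 = 4/7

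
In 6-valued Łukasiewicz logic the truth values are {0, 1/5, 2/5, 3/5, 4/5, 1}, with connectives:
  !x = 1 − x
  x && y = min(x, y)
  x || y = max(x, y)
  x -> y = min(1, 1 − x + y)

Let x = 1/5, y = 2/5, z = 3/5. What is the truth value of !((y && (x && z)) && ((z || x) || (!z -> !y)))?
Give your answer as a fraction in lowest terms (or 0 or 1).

4/5

x && z = 1/5 && 3/5 = 1/5
y && (x && z) = 2/5 && 1/5 = 1/5
z || x = 3/5 || 1/5 = 3/5
!z = !3/5 = 2/5
!y = !2/5 = 3/5
!z -> !y = 2/5 -> 3/5 = 1
(z || x) || (!z -> !y) = 3/5 || 1 = 1
(y && (x && z)) && ((z || x) || (!z -> !y)) = 1/5 && 1 = 1/5
!((y && (x && z)) && ((z || x) || (!z -> !y))) = !1/5 = 4/5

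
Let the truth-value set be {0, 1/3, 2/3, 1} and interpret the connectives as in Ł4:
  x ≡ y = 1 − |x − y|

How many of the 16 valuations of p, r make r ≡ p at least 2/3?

p = 0, r = 0 ↦ 1  ≥
p = 0, r = 1/3 ↦ 2/3  ≥
p = 0, r = 2/3 ↦ 1/3  <
p = 0, r = 1 ↦ 0  <
p = 1/3, r = 0 ↦ 2/3  ≥
p = 1/3, r = 1/3 ↦ 1  ≥
p = 1/3, r = 2/3 ↦ 2/3  ≥
p = 1/3, r = 1 ↦ 1/3  <
p = 2/3, r = 0 ↦ 1/3  <
p = 2/3, r = 1/3 ↦ 2/3  ≥
p = 2/3, r = 2/3 ↦ 1  ≥
p = 2/3, r = 1 ↦ 2/3  ≥
p = 1, r = 0 ↦ 0  <
p = 1, r = 1/3 ↦ 1/3  <
p = 1, r = 2/3 ↦ 2/3  ≥
p = 1, r = 1 ↦ 1  ≥
So 10 of the 16 assignments meet the threshold.

10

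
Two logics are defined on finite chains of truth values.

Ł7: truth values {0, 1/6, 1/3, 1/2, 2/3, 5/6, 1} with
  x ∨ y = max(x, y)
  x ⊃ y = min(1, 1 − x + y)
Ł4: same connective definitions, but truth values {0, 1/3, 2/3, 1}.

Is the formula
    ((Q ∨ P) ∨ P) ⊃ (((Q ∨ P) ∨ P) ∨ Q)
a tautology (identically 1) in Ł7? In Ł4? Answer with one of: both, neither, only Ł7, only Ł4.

In Ł7: every assignment gives 1 — tautology.
In Ł4: every assignment gives 1 — tautology.

both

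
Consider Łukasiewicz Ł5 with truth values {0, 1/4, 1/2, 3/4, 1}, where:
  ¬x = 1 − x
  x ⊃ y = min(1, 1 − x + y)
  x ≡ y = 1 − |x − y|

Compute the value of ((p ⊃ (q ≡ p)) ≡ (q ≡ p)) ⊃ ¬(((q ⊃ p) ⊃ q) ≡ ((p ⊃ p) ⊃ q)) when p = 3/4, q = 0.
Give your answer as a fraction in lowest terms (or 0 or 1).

q ≡ p = 0 ≡ 3/4 = 1/4
p ⊃ (q ≡ p) = 3/4 ⊃ 1/4 = 1/2
q ≡ p = 0 ≡ 3/4 = 1/4
(p ⊃ (q ≡ p)) ≡ (q ≡ p) = 1/2 ≡ 1/4 = 3/4
q ⊃ p = 0 ⊃ 3/4 = 1
(q ⊃ p) ⊃ q = 1 ⊃ 0 = 0
p ⊃ p = 3/4 ⊃ 3/4 = 1
(p ⊃ p) ⊃ q = 1 ⊃ 0 = 0
((q ⊃ p) ⊃ q) ≡ ((p ⊃ p) ⊃ q) = 0 ≡ 0 = 1
¬(((q ⊃ p) ⊃ q) ≡ ((p ⊃ p) ⊃ q)) = ¬1 = 0
((p ⊃ (q ≡ p)) ≡ (q ≡ p)) ⊃ ¬(((q ⊃ p) ⊃ q) ≡ ((p ⊃ p) ⊃ q)) = 3/4 ⊃ 0 = 1/4

1/4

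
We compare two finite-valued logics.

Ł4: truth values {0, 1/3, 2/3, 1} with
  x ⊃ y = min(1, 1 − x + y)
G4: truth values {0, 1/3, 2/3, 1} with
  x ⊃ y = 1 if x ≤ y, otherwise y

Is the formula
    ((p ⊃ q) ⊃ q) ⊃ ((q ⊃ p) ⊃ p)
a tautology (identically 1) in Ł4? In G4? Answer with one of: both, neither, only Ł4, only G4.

only Ł4

In Ł4: every assignment gives 1 — tautology.
In G4: at p = 1/3, q = 0 the value is 1/3 — not a tautology.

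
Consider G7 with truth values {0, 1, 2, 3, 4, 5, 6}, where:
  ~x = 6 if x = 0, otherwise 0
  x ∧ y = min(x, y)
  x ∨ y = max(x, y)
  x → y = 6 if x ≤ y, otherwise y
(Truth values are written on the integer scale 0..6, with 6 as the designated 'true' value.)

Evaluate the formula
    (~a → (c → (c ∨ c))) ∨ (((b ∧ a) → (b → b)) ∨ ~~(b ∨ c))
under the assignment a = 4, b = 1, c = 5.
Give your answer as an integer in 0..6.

6

~a = ~4 = 0
c ∨ c = 5 ∨ 5 = 5
c → (c ∨ c) = 5 → 5 = 6
~a → (c → (c ∨ c)) = 0 → 6 = 6
b ∧ a = 1 ∧ 4 = 1
b → b = 1 → 1 = 6
(b ∧ a) → (b → b) = 1 → 6 = 6
b ∨ c = 1 ∨ 5 = 5
~(b ∨ c) = ~5 = 0
~~(b ∨ c) = ~0 = 6
((b ∧ a) → (b → b)) ∨ ~~(b ∨ c) = 6 ∨ 6 = 6
(~a → (c → (c ∨ c))) ∨ (((b ∧ a) → (b → b)) ∨ ~~(b ∨ c)) = 6 ∨ 6 = 6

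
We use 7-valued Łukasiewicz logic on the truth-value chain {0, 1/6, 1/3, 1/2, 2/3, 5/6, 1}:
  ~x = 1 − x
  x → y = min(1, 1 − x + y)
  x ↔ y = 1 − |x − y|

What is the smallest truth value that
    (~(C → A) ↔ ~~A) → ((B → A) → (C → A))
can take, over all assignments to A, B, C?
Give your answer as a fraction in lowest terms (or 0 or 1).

Take A = 1/2, B = 0, C = 1:
C → A = 1 → 1/2 = 1/2
~(C → A) = ~1/2 = 1/2
~A = ~1/2 = 1/2
~~A = ~1/2 = 1/2
~(C → A) ↔ ~~A = 1/2 ↔ 1/2 = 1
B → A = 0 → 1/2 = 1
C → A = 1 → 1/2 = 1/2
(B → A) → (C → A) = 1 → 1/2 = 1/2
(~(C → A) ↔ ~~A) → ((B → A) → (C → A)) = 1 → 1/2 = 1/2
No assignment yields a value below 1/2, so this is the minimum.

1/2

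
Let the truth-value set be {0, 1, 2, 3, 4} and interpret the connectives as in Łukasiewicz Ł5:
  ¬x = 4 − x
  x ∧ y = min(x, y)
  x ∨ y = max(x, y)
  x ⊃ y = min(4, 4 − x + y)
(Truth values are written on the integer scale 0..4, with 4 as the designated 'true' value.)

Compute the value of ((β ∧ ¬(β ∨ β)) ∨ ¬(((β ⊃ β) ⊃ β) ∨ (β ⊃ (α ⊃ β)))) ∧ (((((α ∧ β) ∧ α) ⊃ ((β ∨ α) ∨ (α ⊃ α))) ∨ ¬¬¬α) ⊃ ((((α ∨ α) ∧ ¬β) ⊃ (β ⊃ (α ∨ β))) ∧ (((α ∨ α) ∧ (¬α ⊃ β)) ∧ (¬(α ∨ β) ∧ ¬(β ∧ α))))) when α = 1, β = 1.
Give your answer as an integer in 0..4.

1

β ∨ β = 1 ∨ 1 = 1
¬(β ∨ β) = ¬1 = 3
β ∧ ¬(β ∨ β) = 1 ∧ 3 = 1
β ⊃ β = 1 ⊃ 1 = 4
(β ⊃ β) ⊃ β = 4 ⊃ 1 = 1
α ⊃ β = 1 ⊃ 1 = 4
β ⊃ (α ⊃ β) = 1 ⊃ 4 = 4
((β ⊃ β) ⊃ β) ∨ (β ⊃ (α ⊃ β)) = 1 ∨ 4 = 4
¬(((β ⊃ β) ⊃ β) ∨ (β ⊃ (α ⊃ β))) = ¬4 = 0
(β ∧ ¬(β ∨ β)) ∨ ¬(((β ⊃ β) ⊃ β) ∨ (β ⊃ (α ⊃ β))) = 1 ∨ 0 = 1
α ∧ β = 1 ∧ 1 = 1
(α ∧ β) ∧ α = 1 ∧ 1 = 1
β ∨ α = 1 ∨ 1 = 1
α ⊃ α = 1 ⊃ 1 = 4
(β ∨ α) ∨ (α ⊃ α) = 1 ∨ 4 = 4
((α ∧ β) ∧ α) ⊃ ((β ∨ α) ∨ (α ⊃ α)) = 1 ⊃ 4 = 4
¬α = ¬1 = 3
¬¬α = ¬3 = 1
¬¬¬α = ¬1 = 3
(((α ∧ β) ∧ α) ⊃ ((β ∨ α) ∨ (α ⊃ α))) ∨ ¬¬¬α = 4 ∨ 3 = 4
α ∨ α = 1 ∨ 1 = 1
¬β = ¬1 = 3
(α ∨ α) ∧ ¬β = 1 ∧ 3 = 1
α ∨ β = 1 ∨ 1 = 1
β ⊃ (α ∨ β) = 1 ⊃ 1 = 4
((α ∨ α) ∧ ¬β) ⊃ (β ⊃ (α ∨ β)) = 1 ⊃ 4 = 4
α ∨ α = 1 ∨ 1 = 1
¬α = ¬1 = 3
¬α ⊃ β = 3 ⊃ 1 = 2
(α ∨ α) ∧ (¬α ⊃ β) = 1 ∧ 2 = 1
α ∨ β = 1 ∨ 1 = 1
¬(α ∨ β) = ¬1 = 3
β ∧ α = 1 ∧ 1 = 1
¬(β ∧ α) = ¬1 = 3
¬(α ∨ β) ∧ ¬(β ∧ α) = 3 ∧ 3 = 3
((α ∨ α) ∧ (¬α ⊃ β)) ∧ (¬(α ∨ β) ∧ ¬(β ∧ α)) = 1 ∧ 3 = 1
(((α ∨ α) ∧ ¬β) ⊃ (β ⊃ (α ∨ β))) ∧ (((α ∨ α) ∧ (¬α ⊃ β)) ∧ (¬(α ∨ β) ∧ ¬(β ∧ α))) = 4 ∧ 1 = 1
((((α ∧ β) ∧ α) ⊃ ((β ∨ α) ∨ (α ⊃ α))) ∨ ¬¬¬α) ⊃ ((((α ∨ α) ∧ ¬β) ⊃ (β ⊃ (α ∨ β))) ∧ (((α ∨ α) ∧ (¬α ⊃ β)) ∧ (¬(α ∨ β) ∧ ¬(β ∧ α)))) = 4 ⊃ 1 = 1
((β ∧ ¬(β ∨ β)) ∨ ¬(((β ⊃ β) ⊃ β) ∨ (β ⊃ (α ⊃ β)))) ∧ (((((α ∧ β) ∧ α) ⊃ ((β ∨ α) ∨ (α ⊃ α))) ∨ ¬¬¬α) ⊃ ((((α ∨ α) ∧ ¬β) ⊃ (β ⊃ (α ∨ β))) ∧ (((α ∨ α) ∧ (¬α ⊃ β)) ∧ (¬(α ∨ β) ∧ ¬(β ∧ α))))) = 1 ∧ 1 = 1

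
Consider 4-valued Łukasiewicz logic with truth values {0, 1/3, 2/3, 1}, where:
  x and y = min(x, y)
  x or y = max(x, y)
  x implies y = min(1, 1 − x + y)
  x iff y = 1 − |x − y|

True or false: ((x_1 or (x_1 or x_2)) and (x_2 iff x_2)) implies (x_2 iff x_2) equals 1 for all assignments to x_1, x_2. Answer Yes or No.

x_1 = 0, x_2 = 0 ↦ 1
x_1 = 0, x_2 = 1/3 ↦ 1
x_1 = 0, x_2 = 2/3 ↦ 1
x_1 = 0, x_2 = 1 ↦ 1
x_1 = 1/3, x_2 = 0 ↦ 1
x_1 = 1/3, x_2 = 1/3 ↦ 1
x_1 = 1/3, x_2 = 2/3 ↦ 1
x_1 = 1/3, x_2 = 1 ↦ 1
x_1 = 2/3, x_2 = 0 ↦ 1
x_1 = 2/3, x_2 = 1/3 ↦ 1
x_1 = 2/3, x_2 = 2/3 ↦ 1
x_1 = 2/3, x_2 = 1 ↦ 1
x_1 = 1, x_2 = 0 ↦ 1
x_1 = 1, x_2 = 1/3 ↦ 1
x_1 = 1, x_2 = 2/3 ↦ 1
x_1 = 1, x_2 = 1 ↦ 1
Every assignment gives a value ≥ 1.

Yes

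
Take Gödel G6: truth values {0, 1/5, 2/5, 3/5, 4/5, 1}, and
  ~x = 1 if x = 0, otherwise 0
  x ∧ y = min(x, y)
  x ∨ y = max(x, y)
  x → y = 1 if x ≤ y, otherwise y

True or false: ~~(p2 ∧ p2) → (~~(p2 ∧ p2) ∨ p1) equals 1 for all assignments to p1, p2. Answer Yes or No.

At p1 = 3/5, p2 = 3/5, for instance:
p2 ∧ p2 = 3/5 ∧ 3/5 = 3/5
~(p2 ∧ p2) = ~3/5 = 0
~~(p2 ∧ p2) = ~0 = 1
~~(p2 ∧ p2) ∨ p1 = 1 ∨ 3/5 = 1
~~(p2 ∧ p2) → (~~(p2 ∧ p2) ∨ p1) = 1 → 1 = 1
and checking the remaining 35 assignments likewise gives ≥ 1 in every case.

Yes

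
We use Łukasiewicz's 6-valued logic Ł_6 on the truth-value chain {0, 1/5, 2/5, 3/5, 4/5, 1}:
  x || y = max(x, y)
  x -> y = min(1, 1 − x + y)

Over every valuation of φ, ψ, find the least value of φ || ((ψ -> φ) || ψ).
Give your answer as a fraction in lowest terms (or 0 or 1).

3/5

Take φ = 0, ψ = 2/5:
ψ -> φ = 2/5 -> 0 = 3/5
(ψ -> φ) || ψ = 3/5 || 2/5 = 3/5
φ || ((ψ -> φ) || ψ) = 0 || 3/5 = 3/5
No assignment yields a value below 3/5, so this is the minimum.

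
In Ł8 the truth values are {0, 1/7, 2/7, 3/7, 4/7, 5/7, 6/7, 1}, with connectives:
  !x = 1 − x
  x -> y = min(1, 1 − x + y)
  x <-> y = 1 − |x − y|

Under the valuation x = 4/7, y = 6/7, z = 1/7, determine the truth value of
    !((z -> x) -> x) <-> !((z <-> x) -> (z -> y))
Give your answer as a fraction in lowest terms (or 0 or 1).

z -> x = 1/7 -> 4/7 = 1
(z -> x) -> x = 1 -> 4/7 = 4/7
!((z -> x) -> x) = !4/7 = 3/7
z <-> x = 1/7 <-> 4/7 = 4/7
z -> y = 1/7 -> 6/7 = 1
(z <-> x) -> (z -> y) = 4/7 -> 1 = 1
!((z <-> x) -> (z -> y)) = !1 = 0
!((z -> x) -> x) <-> !((z <-> x) -> (z -> y)) = 3/7 <-> 0 = 4/7

4/7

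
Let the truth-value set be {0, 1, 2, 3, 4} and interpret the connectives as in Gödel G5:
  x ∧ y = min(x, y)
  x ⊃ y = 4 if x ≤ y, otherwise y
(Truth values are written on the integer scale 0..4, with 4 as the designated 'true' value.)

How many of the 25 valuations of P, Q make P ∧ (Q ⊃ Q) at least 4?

value 4: 5 assignments (counts)
value 3: 5 assignments
value 2: 5 assignments
value 1: 5 assignments
value 0: 5 assignments
So 5 of the 25 assignments meet the threshold.

5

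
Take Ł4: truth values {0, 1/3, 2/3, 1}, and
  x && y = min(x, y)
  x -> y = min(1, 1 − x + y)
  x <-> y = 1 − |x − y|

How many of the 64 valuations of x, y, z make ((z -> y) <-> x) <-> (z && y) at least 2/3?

39

value 1: 15 assignments (counts)
value 2/3: 24 assignments (counts)
value 1/3: 17 assignments
value 0: 8 assignments
So 39 of the 64 assignments meet the threshold.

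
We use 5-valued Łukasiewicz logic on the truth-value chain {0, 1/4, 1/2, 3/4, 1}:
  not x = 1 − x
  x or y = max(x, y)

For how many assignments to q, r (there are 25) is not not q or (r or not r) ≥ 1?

value 1: 13 assignments (counts)
value 3/4: 9 assignments
value 1/2: 3 assignments
So 13 of the 25 assignments meet the threshold.

13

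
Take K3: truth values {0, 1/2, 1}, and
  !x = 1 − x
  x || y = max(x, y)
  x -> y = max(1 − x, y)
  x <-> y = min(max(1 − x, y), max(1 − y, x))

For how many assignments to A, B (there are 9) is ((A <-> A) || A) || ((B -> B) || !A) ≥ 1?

A = 0, B = 0 ↦ 1  ≥
A = 0, B = 1/2 ↦ 1  ≥
A = 0, B = 1 ↦ 1  ≥
A = 1/2, B = 0 ↦ 1  ≥
A = 1/2, B = 1/2 ↦ 1/2  <
A = 1/2, B = 1 ↦ 1  ≥
A = 1, B = 0 ↦ 1  ≥
A = 1, B = 1/2 ↦ 1  ≥
A = 1, B = 1 ↦ 1  ≥
So 8 of the 9 assignments meet the threshold.

8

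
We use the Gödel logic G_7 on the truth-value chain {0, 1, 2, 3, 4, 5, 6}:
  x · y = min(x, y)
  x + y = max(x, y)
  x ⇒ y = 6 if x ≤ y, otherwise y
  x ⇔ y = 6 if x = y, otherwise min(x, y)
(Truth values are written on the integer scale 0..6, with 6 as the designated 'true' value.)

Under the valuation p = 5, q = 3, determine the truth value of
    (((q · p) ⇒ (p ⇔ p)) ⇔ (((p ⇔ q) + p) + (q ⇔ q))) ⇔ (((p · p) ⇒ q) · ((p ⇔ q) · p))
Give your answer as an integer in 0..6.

3

q · p = 3 · 5 = 3
p ⇔ p = 5 ⇔ 5 = 6
(q · p) ⇒ (p ⇔ p) = 3 ⇒ 6 = 6
p ⇔ q = 5 ⇔ 3 = 3
(p ⇔ q) + p = 3 + 5 = 5
q ⇔ q = 3 ⇔ 3 = 6
((p ⇔ q) + p) + (q ⇔ q) = 5 + 6 = 6
((q · p) ⇒ (p ⇔ p)) ⇔ (((p ⇔ q) + p) + (q ⇔ q)) = 6 ⇔ 6 = 6
p · p = 5 · 5 = 5
(p · p) ⇒ q = 5 ⇒ 3 = 3
p ⇔ q = 5 ⇔ 3 = 3
(p ⇔ q) · p = 3 · 5 = 3
((p · p) ⇒ q) · ((p ⇔ q) · p) = 3 · 3 = 3
(((q · p) ⇒ (p ⇔ p)) ⇔ (((p ⇔ q) + p) + (q ⇔ q))) ⇔ (((p · p) ⇒ q) · ((p ⇔ q) · p)) = 6 ⇔ 3 = 3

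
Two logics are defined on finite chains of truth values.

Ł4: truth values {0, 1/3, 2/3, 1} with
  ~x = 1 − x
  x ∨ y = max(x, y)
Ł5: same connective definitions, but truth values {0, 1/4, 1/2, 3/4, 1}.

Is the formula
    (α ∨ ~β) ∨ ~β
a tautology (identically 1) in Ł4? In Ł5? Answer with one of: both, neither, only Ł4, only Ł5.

In Ł4: at α = 0, β = 1/3 the value is 2/3 — not a tautology.
In Ł5: at α = 0, β = 1/4 the value is 3/4 — not a tautology.

neither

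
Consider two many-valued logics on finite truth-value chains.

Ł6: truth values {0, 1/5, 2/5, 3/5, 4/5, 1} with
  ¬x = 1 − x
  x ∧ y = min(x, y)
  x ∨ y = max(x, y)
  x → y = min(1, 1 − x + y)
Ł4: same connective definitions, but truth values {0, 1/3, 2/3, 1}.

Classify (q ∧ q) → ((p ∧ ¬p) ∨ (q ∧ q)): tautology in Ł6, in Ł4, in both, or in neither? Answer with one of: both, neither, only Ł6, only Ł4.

both

In Ł6: every assignment gives 1 — tautology.
In Ł4: every assignment gives 1 — tautology.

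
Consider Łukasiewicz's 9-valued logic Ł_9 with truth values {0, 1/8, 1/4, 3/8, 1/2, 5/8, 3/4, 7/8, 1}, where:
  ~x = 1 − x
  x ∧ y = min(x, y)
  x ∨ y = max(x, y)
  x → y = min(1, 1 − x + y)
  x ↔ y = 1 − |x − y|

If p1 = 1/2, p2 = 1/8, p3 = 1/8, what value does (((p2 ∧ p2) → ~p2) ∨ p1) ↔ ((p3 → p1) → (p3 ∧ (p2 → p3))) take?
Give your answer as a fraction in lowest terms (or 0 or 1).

p2 ∧ p2 = 1/8 ∧ 1/8 = 1/8
~p2 = ~1/8 = 7/8
(p2 ∧ p2) → ~p2 = 1/8 → 7/8 = 1
((p2 ∧ p2) → ~p2) ∨ p1 = 1 ∨ 1/2 = 1
p3 → p1 = 1/8 → 1/2 = 1
p2 → p3 = 1/8 → 1/8 = 1
p3 ∧ (p2 → p3) = 1/8 ∧ 1 = 1/8
(p3 → p1) → (p3 ∧ (p2 → p3)) = 1 → 1/8 = 1/8
(((p2 ∧ p2) → ~p2) ∨ p1) ↔ ((p3 → p1) → (p3 ∧ (p2 → p3))) = 1 ↔ 1/8 = 1/8

1/8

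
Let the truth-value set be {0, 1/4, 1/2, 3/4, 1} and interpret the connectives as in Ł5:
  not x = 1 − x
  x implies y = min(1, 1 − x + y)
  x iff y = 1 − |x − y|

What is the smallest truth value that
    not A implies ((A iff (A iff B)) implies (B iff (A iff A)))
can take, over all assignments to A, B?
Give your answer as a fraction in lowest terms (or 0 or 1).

1/2

Take A = 1/2, B = 0:
not A = not 1/2 = 1/2
A iff B = 1/2 iff 0 = 1/2
A iff (A iff B) = 1/2 iff 1/2 = 1
A iff A = 1/2 iff 1/2 = 1
B iff (A iff A) = 0 iff 1 = 0
(A iff (A iff B)) implies (B iff (A iff A)) = 1 implies 0 = 0
not A implies ((A iff (A iff B)) implies (B iff (A iff A))) = 1/2 implies 0 = 1/2
No assignment yields a value below 1/2, so this is the minimum.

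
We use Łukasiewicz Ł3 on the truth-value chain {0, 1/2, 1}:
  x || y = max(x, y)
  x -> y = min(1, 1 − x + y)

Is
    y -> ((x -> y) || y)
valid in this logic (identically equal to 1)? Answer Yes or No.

Yes

x = 0, y = 0 ↦ 1
x = 0, y = 1/2 ↦ 1
x = 0, y = 1 ↦ 1
x = 1/2, y = 0 ↦ 1
x = 1/2, y = 1/2 ↦ 1
x = 1/2, y = 1 ↦ 1
x = 1, y = 0 ↦ 1
x = 1, y = 1/2 ↦ 1
x = 1, y = 1 ↦ 1
Every assignment gives a value ≥ 1.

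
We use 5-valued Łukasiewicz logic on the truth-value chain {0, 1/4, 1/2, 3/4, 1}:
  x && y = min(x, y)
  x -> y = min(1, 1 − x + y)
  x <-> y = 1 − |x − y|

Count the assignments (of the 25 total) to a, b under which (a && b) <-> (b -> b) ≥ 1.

value 1: 1 assignment (counts)
value 3/4: 3 assignments
value 1/2: 5 assignments
value 1/4: 7 assignments
value 0: 9 assignments
So 1 of the 25 assignments meets the threshold.

1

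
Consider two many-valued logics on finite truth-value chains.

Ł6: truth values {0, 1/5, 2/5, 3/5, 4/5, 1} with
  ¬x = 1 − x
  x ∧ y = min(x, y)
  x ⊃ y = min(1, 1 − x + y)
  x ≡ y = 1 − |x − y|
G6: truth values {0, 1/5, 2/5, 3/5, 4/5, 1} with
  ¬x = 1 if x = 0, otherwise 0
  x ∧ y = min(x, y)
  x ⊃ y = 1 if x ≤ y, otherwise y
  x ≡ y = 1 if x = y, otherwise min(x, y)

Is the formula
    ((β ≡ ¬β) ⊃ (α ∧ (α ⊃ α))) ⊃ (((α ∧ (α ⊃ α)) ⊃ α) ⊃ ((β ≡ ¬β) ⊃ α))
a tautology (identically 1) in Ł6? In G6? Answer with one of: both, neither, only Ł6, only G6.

In Ł6: every assignment gives 1 — tautology.
In G6: every assignment gives 1 — tautology.

both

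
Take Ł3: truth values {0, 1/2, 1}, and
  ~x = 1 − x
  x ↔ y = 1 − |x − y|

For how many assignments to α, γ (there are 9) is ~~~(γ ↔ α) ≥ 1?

2

α = 0, γ = 0 ↦ 0  <
α = 0, γ = 1/2 ↦ 1/2  <
α = 0, γ = 1 ↦ 1  ≥
α = 1/2, γ = 0 ↦ 1/2  <
α = 1/2, γ = 1/2 ↦ 0  <
α = 1/2, γ = 1 ↦ 1/2  <
α = 1, γ = 0 ↦ 1  ≥
α = 1, γ = 1/2 ↦ 1/2  <
α = 1, γ = 1 ↦ 0  <
So 2 of the 9 assignments meet the threshold.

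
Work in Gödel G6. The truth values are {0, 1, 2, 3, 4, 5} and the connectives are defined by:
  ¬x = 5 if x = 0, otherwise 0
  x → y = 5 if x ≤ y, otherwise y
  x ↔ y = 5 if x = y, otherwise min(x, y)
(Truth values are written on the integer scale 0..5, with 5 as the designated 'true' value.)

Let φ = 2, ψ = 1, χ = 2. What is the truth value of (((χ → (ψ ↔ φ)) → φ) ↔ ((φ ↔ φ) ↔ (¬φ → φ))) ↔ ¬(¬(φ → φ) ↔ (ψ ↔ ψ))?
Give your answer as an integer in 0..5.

ψ ↔ φ = 1 ↔ 2 = 1
χ → (ψ ↔ φ) = 2 → 1 = 1
(χ → (ψ ↔ φ)) → φ = 1 → 2 = 5
φ ↔ φ = 2 ↔ 2 = 5
¬φ = ¬2 = 0
¬φ → φ = 0 → 2 = 5
(φ ↔ φ) ↔ (¬φ → φ) = 5 ↔ 5 = 5
((χ → (ψ ↔ φ)) → φ) ↔ ((φ ↔ φ) ↔ (¬φ → φ)) = 5 ↔ 5 = 5
φ → φ = 2 → 2 = 5
¬(φ → φ) = ¬5 = 0
ψ ↔ ψ = 1 ↔ 1 = 5
¬(φ → φ) ↔ (ψ ↔ ψ) = 0 ↔ 5 = 0
¬(¬(φ → φ) ↔ (ψ ↔ ψ)) = ¬0 = 5
(((χ → (ψ ↔ φ)) → φ) ↔ ((φ ↔ φ) ↔ (¬φ → φ))) ↔ ¬(¬(φ → φ) ↔ (ψ ↔ ψ)) = 5 ↔ 5 = 5

5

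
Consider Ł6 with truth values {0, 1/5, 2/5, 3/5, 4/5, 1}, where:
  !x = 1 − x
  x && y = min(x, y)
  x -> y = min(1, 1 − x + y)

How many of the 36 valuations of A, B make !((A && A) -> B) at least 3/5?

value 1: 1 assignment (counts)
value 4/5: 2 assignments (counts)
value 3/5: 3 assignments (counts)
value 2/5: 4 assignments
value 1/5: 5 assignments
value 0: 21 assignments
So 6 of the 36 assignments meet the threshold.

6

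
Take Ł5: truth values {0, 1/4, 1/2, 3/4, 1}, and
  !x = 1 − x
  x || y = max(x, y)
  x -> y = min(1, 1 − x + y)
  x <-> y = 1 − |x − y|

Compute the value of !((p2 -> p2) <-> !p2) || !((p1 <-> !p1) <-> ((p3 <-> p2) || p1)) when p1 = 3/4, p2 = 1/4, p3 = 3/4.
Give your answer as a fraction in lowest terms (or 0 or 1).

p2 -> p2 = 1/4 -> 1/4 = 1
!p2 = !1/4 = 3/4
(p2 -> p2) <-> !p2 = 1 <-> 3/4 = 3/4
!((p2 -> p2) <-> !p2) = !3/4 = 1/4
!p1 = !3/4 = 1/4
p1 <-> !p1 = 3/4 <-> 1/4 = 1/2
p3 <-> p2 = 3/4 <-> 1/4 = 1/2
(p3 <-> p2) || p1 = 1/2 || 3/4 = 3/4
(p1 <-> !p1) <-> ((p3 <-> p2) || p1) = 1/2 <-> 3/4 = 3/4
!((p1 <-> !p1) <-> ((p3 <-> p2) || p1)) = !3/4 = 1/4
!((p2 -> p2) <-> !p2) || !((p1 <-> !p1) <-> ((p3 <-> p2) || p1)) = 1/4 || 1/4 = 1/4

1/4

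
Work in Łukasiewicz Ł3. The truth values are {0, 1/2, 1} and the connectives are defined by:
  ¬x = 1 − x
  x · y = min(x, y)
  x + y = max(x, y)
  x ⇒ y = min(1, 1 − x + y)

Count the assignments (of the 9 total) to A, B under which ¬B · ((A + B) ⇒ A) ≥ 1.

3

A = 0, B = 0 ↦ 1  ≥
A = 0, B = 1/2 ↦ 1/2  <
A = 0, B = 1 ↦ 0  <
A = 1/2, B = 0 ↦ 1  ≥
A = 1/2, B = 1/2 ↦ 1/2  <
A = 1/2, B = 1 ↦ 0  <
A = 1, B = 0 ↦ 1  ≥
A = 1, B = 1/2 ↦ 1/2  <
A = 1, B = 1 ↦ 0  <
So 3 of the 9 assignments meet the threshold.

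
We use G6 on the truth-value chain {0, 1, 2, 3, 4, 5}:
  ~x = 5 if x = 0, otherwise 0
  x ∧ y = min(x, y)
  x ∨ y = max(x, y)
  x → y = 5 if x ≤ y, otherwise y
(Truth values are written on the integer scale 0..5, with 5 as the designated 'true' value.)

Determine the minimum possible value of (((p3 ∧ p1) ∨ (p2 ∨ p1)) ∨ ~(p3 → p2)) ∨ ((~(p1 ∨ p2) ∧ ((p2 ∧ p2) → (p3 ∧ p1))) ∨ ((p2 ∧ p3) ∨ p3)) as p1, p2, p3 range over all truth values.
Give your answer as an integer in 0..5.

Take p1 = 0, p2 = 1, p3 = 0:
p3 ∧ p1 = 0 ∧ 0 = 0
p2 ∨ p1 = 1 ∨ 0 = 1
(p3 ∧ p1) ∨ (p2 ∨ p1) = 0 ∨ 1 = 1
p3 → p2 = 0 → 1 = 5
~(p3 → p2) = ~5 = 0
((p3 ∧ p1) ∨ (p2 ∨ p1)) ∨ ~(p3 → p2) = 1 ∨ 0 = 1
p1 ∨ p2 = 0 ∨ 1 = 1
~(p1 ∨ p2) = ~1 = 0
p2 ∧ p2 = 1 ∧ 1 = 1
p3 ∧ p1 = 0 ∧ 0 = 0
(p2 ∧ p2) → (p3 ∧ p1) = 1 → 0 = 0
~(p1 ∨ p2) ∧ ((p2 ∧ p2) → (p3 ∧ p1)) = 0 ∧ 0 = 0
p2 ∧ p3 = 1 ∧ 0 = 0
(p2 ∧ p3) ∨ p3 = 0 ∨ 0 = 0
(~(p1 ∨ p2) ∧ ((p2 ∧ p2) → (p3 ∧ p1))) ∨ ((p2 ∧ p3) ∨ p3) = 0 ∨ 0 = 0
(((p3 ∧ p1) ∨ (p2 ∨ p1)) ∨ ~(p3 → p2)) ∨ ((~(p1 ∨ p2) ∧ ((p2 ∧ p2) → (p3 ∧ p1))) ∨ ((p2 ∧ p3) ∨ p3)) = 1 ∨ 0 = 1
No assignment yields a value below 1, so this is the minimum.

1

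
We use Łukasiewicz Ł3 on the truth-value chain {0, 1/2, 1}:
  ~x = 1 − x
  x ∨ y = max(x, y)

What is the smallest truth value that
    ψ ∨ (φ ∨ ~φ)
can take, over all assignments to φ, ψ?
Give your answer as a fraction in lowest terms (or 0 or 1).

1/2

Take φ = 1/2, ψ = 0:
~φ = ~1/2 = 1/2
φ ∨ ~φ = 1/2 ∨ 1/2 = 1/2
ψ ∨ (φ ∨ ~φ) = 0 ∨ 1/2 = 1/2
No assignment yields a value below 1/2, so this is the minimum.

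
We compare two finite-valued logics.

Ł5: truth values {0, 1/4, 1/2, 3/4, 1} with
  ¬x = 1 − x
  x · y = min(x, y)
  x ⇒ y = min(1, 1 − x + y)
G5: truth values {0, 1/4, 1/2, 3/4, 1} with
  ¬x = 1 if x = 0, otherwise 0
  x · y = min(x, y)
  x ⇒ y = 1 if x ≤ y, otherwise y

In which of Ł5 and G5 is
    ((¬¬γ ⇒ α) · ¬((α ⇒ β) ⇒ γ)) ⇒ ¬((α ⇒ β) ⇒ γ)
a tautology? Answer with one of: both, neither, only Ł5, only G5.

In Ł5: every assignment gives 1 — tautology.
In G5: every assignment gives 1 — tautology.

both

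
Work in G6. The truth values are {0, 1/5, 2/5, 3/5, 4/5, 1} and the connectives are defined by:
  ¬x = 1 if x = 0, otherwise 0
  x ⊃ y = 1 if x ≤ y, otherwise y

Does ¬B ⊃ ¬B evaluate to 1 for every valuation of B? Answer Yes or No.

Yes

B = 0 ↦ 1
B = 1/5 ↦ 1
B = 2/5 ↦ 1
B = 3/5 ↦ 1
B = 4/5 ↦ 1
B = 1 ↦ 1
Every assignment gives a value ≥ 1.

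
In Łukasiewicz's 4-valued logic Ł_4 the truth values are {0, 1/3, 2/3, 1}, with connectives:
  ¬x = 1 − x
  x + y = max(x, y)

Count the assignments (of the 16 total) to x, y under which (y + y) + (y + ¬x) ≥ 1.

7

x = 0, y = 0 ↦ 1  ≥
x = 0, y = 1/3 ↦ 1  ≥
x = 0, y = 2/3 ↦ 1  ≥
x = 0, y = 1 ↦ 1  ≥
x = 1/3, y = 0 ↦ 2/3  <
x = 1/3, y = 1/3 ↦ 2/3  <
x = 1/3, y = 2/3 ↦ 2/3  <
x = 1/3, y = 1 ↦ 1  ≥
x = 2/3, y = 0 ↦ 1/3  <
x = 2/3, y = 1/3 ↦ 1/3  <
x = 2/3, y = 2/3 ↦ 2/3  <
x = 2/3, y = 1 ↦ 1  ≥
x = 1, y = 0 ↦ 0  <
x = 1, y = 1/3 ↦ 1/3  <
x = 1, y = 2/3 ↦ 2/3  <
x = 1, y = 1 ↦ 1  ≥
So 7 of the 16 assignments meet the threshold.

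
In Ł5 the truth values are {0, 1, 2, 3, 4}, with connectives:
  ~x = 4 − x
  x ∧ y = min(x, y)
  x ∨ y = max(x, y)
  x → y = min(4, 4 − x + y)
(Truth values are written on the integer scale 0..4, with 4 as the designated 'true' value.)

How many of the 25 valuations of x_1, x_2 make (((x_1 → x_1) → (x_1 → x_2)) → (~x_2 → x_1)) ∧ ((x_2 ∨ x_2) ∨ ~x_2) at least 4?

8

value 4: 8 assignments (counts)
value 3: 8 assignments
value 2: 7 assignments
value 1: 1 assignment
value 0: 1 assignment
So 8 of the 25 assignments meet the threshold.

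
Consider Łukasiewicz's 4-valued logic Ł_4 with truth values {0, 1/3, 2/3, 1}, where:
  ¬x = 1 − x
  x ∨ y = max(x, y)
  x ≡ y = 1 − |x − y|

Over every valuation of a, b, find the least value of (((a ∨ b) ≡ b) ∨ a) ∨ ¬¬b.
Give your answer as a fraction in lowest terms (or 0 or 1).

2/3

Take a = 1/3, b = 0:
a ∨ b = 1/3 ∨ 0 = 1/3
(a ∨ b) ≡ b = 1/3 ≡ 0 = 2/3
((a ∨ b) ≡ b) ∨ a = 2/3 ∨ 1/3 = 2/3
¬b = ¬0 = 1
¬¬b = ¬1 = 0
(((a ∨ b) ≡ b) ∨ a) ∨ ¬¬b = 2/3 ∨ 0 = 2/3
No assignment yields a value below 2/3, so this is the minimum.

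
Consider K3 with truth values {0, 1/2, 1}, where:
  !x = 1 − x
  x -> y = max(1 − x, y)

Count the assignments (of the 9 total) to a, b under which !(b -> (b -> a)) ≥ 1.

1

a = 0, b = 0 ↦ 0  <
a = 0, b = 1/2 ↦ 1/2  <
a = 0, b = 1 ↦ 1  ≥
a = 1/2, b = 0 ↦ 0  <
a = 1/2, b = 1/2 ↦ 1/2  <
a = 1/2, b = 1 ↦ 1/2  <
a = 1, b = 0 ↦ 0  <
a = 1, b = 1/2 ↦ 0  <
a = 1, b = 1 ↦ 0  <
So 1 of the 9 assignments meets the threshold.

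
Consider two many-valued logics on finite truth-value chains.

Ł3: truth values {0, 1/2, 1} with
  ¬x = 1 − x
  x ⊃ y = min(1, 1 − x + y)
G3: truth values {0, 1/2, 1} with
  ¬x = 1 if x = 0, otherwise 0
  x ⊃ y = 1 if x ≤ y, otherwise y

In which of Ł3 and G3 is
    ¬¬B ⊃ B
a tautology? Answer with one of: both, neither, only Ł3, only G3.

In Ł3: every assignment gives 1 — tautology.
In G3: at B = 1/2 the value is 1/2 — not a tautology.

only Ł3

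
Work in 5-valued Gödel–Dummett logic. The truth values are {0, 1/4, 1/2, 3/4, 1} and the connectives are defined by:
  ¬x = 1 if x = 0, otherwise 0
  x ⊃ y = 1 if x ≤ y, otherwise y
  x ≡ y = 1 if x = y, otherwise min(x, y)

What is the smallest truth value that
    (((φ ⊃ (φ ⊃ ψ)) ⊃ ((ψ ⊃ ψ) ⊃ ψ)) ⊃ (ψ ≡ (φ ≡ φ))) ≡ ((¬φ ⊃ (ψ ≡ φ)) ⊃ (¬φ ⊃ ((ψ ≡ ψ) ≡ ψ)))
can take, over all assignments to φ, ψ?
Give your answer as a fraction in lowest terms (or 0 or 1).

0

Take φ = 0, ψ = 0:
φ ⊃ ψ = 0 ⊃ 0 = 1
φ ⊃ (φ ⊃ ψ) = 0 ⊃ 1 = 1
ψ ⊃ ψ = 0 ⊃ 0 = 1
(ψ ⊃ ψ) ⊃ ψ = 1 ⊃ 0 = 0
(φ ⊃ (φ ⊃ ψ)) ⊃ ((ψ ⊃ ψ) ⊃ ψ) = 1 ⊃ 0 = 0
φ ≡ φ = 0 ≡ 0 = 1
ψ ≡ (φ ≡ φ) = 0 ≡ 1 = 0
((φ ⊃ (φ ⊃ ψ)) ⊃ ((ψ ⊃ ψ) ⊃ ψ)) ⊃ (ψ ≡ (φ ≡ φ)) = 0 ⊃ 0 = 1
¬φ = ¬0 = 1
ψ ≡ φ = 0 ≡ 0 = 1
¬φ ⊃ (ψ ≡ φ) = 1 ⊃ 1 = 1
¬φ = ¬0 = 1
ψ ≡ ψ = 0 ≡ 0 = 1
(ψ ≡ ψ) ≡ ψ = 1 ≡ 0 = 0
¬φ ⊃ ((ψ ≡ ψ) ≡ ψ) = 1 ⊃ 0 = 0
(¬φ ⊃ (ψ ≡ φ)) ⊃ (¬φ ⊃ ((ψ ≡ ψ) ≡ ψ)) = 1 ⊃ 0 = 0
(((φ ⊃ (φ ⊃ ψ)) ⊃ ((ψ ⊃ ψ) ⊃ ψ)) ⊃ (ψ ≡ (φ ≡ φ))) ≡ ((¬φ ⊃ (ψ ≡ φ)) ⊃ (¬φ ⊃ ((ψ ≡ ψ) ≡ ψ))) = 1 ≡ 0 = 0
No assignment yields a value below 0, so this is the minimum.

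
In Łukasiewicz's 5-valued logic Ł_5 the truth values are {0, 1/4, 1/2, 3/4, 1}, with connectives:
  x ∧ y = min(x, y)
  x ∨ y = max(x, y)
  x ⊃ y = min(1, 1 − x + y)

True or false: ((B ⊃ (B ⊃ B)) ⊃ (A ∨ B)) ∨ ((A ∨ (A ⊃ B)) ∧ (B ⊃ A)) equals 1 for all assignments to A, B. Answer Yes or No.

No

Counterexample: take A = 0, B = 1/4.
B ⊃ B = 1/4 ⊃ 1/4 = 1
B ⊃ (B ⊃ B) = 1/4 ⊃ 1 = 1
A ∨ B = 0 ∨ 1/4 = 1/4
(B ⊃ (B ⊃ B)) ⊃ (A ∨ B) = 1 ⊃ 1/4 = 1/4
A ⊃ B = 0 ⊃ 1/4 = 1
A ∨ (A ⊃ B) = 0 ∨ 1 = 1
B ⊃ A = 1/4 ⊃ 0 = 3/4
(A ∨ (A ⊃ B)) ∧ (B ⊃ A) = 1 ∧ 3/4 = 3/4
((B ⊃ (B ⊃ B)) ⊃ (A ∨ B)) ∨ ((A ∨ (A ⊃ B)) ∧ (B ⊃ A)) = 1/4 ∨ 3/4 = 3/4
This gives 3/4 ≠ 1.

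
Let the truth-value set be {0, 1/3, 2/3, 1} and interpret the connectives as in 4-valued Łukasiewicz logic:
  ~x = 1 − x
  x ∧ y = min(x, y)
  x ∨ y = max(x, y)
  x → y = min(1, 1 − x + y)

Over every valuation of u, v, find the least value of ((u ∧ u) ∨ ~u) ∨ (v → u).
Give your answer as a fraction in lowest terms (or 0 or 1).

Take u = 1/3, v = 2/3:
u ∧ u = 1/3 ∧ 1/3 = 1/3
~u = ~1/3 = 2/3
(u ∧ u) ∨ ~u = 1/3 ∨ 2/3 = 2/3
v → u = 2/3 → 1/3 = 2/3
((u ∧ u) ∨ ~u) ∨ (v → u) = 2/3 ∨ 2/3 = 2/3
No assignment yields a value below 2/3, so this is the minimum.

2/3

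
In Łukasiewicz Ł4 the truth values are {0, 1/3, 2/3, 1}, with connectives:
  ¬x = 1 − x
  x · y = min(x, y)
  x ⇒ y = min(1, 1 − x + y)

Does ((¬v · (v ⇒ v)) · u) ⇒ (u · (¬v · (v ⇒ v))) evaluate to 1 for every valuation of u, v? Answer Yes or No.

u = 0, v = 0 ↦ 1
u = 0, v = 1/3 ↦ 1
u = 0, v = 2/3 ↦ 1
u = 0, v = 1 ↦ 1
u = 1/3, v = 0 ↦ 1
u = 1/3, v = 1/3 ↦ 1
u = 1/3, v = 2/3 ↦ 1
u = 1/3, v = 1 ↦ 1
u = 2/3, v = 0 ↦ 1
u = 2/3, v = 1/3 ↦ 1
u = 2/3, v = 2/3 ↦ 1
u = 2/3, v = 1 ↦ 1
u = 1, v = 0 ↦ 1
u = 1, v = 1/3 ↦ 1
u = 1, v = 2/3 ↦ 1
u = 1, v = 1 ↦ 1
Every assignment gives a value ≥ 1.

Yes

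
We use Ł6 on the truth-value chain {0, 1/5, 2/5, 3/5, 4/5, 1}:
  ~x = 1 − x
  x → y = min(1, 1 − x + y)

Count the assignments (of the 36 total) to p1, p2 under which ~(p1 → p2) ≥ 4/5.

value 1: 1 assignment (counts)
value 4/5: 2 assignments (counts)
value 3/5: 3 assignments
value 2/5: 4 assignments
value 1/5: 5 assignments
value 0: 21 assignments
So 3 of the 36 assignments meet the threshold.

3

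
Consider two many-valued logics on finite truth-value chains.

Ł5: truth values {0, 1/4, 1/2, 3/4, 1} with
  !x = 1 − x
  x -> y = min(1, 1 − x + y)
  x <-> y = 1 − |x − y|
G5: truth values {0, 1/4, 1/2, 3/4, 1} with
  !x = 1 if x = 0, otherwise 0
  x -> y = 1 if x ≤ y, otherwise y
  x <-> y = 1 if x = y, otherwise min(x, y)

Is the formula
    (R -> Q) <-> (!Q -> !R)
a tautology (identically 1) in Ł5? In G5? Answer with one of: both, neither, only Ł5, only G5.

only Ł5

In Ł5: every assignment gives 1 — tautology.
In G5: at Q = 1/4, R = 1/2 the value is 1/4 — not a tautology.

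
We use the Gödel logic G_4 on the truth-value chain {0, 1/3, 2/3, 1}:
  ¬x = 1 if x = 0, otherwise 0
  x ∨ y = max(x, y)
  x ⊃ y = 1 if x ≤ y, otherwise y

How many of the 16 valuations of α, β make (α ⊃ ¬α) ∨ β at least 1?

α = 0, β = 0 ↦ 1  ≥
α = 0, β = 1/3 ↦ 1  ≥
α = 0, β = 2/3 ↦ 1  ≥
α = 0, β = 1 ↦ 1  ≥
α = 1/3, β = 0 ↦ 0  <
α = 1/3, β = 1/3 ↦ 1/3  <
α = 1/3, β = 2/3 ↦ 2/3  <
α = 1/3, β = 1 ↦ 1  ≥
α = 2/3, β = 0 ↦ 0  <
α = 2/3, β = 1/3 ↦ 1/3  <
α = 2/3, β = 2/3 ↦ 2/3  <
α = 2/3, β = 1 ↦ 1  ≥
α = 1, β = 0 ↦ 0  <
α = 1, β = 1/3 ↦ 1/3  <
α = 1, β = 2/3 ↦ 2/3  <
α = 1, β = 1 ↦ 1  ≥
So 7 of the 16 assignments meet the threshold.

7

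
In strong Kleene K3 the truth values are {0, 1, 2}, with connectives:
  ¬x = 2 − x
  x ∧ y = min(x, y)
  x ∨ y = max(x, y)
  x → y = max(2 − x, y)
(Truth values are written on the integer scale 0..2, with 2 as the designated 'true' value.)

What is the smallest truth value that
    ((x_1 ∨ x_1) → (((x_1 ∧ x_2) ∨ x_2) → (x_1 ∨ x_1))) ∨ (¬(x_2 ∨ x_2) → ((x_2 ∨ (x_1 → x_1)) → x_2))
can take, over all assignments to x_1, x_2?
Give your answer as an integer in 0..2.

1

Take x_1 = 1, x_2 = 1:
x_1 ∨ x_1 = 1 ∨ 1 = 1
x_1 ∧ x_2 = 1 ∧ 1 = 1
(x_1 ∧ x_2) ∨ x_2 = 1 ∨ 1 = 1
x_1 ∨ x_1 = 1 ∨ 1 = 1
((x_1 ∧ x_2) ∨ x_2) → (x_1 ∨ x_1) = 1 → 1 = 1
(x_1 ∨ x_1) → (((x_1 ∧ x_2) ∨ x_2) → (x_1 ∨ x_1)) = 1 → 1 = 1
x_2 ∨ x_2 = 1 ∨ 1 = 1
¬(x_2 ∨ x_2) = ¬1 = 1
x_1 → x_1 = 1 → 1 = 1
x_2 ∨ (x_1 → x_1) = 1 ∨ 1 = 1
(x_2 ∨ (x_1 → x_1)) → x_2 = 1 → 1 = 1
¬(x_2 ∨ x_2) → ((x_2 ∨ (x_1 → x_1)) → x_2) = 1 → 1 = 1
((x_1 ∨ x_1) → (((x_1 ∧ x_2) ∨ x_2) → (x_1 ∨ x_1))) ∨ (¬(x_2 ∨ x_2) → ((x_2 ∨ (x_1 → x_1)) → x_2)) = 1 ∨ 1 = 1
No assignment yields a value below 1, so this is the minimum.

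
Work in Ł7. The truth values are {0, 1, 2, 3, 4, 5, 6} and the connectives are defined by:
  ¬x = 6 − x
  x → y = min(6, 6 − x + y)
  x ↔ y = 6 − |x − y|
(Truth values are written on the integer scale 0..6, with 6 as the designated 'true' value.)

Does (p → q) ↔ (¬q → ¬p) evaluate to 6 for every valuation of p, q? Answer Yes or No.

At p = 3, q = 0, for instance:
p → q = 3 → 0 = 3
¬q = ¬0 = 6
¬p = ¬3 = 3
¬q → ¬p = 6 → 3 = 3
(p → q) ↔ (¬q → ¬p) = 3 ↔ 3 = 6
and checking the remaining 48 assignments likewise gives ≥ 6 in every case.

Yes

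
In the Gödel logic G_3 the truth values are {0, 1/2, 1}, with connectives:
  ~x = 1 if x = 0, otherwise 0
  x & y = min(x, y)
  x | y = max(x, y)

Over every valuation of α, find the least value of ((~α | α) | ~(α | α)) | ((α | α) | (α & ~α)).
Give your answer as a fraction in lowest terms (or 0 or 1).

1/2

Take α = 1/2:
~α = ~1/2 = 0
~α | α = 0 | 1/2 = 1/2
α | α = 1/2 | 1/2 = 1/2
~(α | α) = ~1/2 = 0
(~α | α) | ~(α | α) = 1/2 | 0 = 1/2
α | α = 1/2 | 1/2 = 1/2
~α = ~1/2 = 0
α & ~α = 1/2 & 0 = 0
(α | α) | (α & ~α) = 1/2 | 0 = 1/2
((~α | α) | ~(α | α)) | ((α | α) | (α & ~α)) = 1/2 | 1/2 = 1/2
No assignment yields a value below 1/2, so this is the minimum.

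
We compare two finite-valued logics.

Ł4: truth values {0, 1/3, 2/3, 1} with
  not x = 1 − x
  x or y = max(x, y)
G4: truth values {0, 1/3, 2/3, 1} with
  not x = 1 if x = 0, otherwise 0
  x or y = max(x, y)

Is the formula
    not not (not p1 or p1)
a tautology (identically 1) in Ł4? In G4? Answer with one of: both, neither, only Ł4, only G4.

only G4

In Ł4: at p1 = 1/3 the value is 2/3 — not a tautology.
In G4: every assignment gives 1 — tautology.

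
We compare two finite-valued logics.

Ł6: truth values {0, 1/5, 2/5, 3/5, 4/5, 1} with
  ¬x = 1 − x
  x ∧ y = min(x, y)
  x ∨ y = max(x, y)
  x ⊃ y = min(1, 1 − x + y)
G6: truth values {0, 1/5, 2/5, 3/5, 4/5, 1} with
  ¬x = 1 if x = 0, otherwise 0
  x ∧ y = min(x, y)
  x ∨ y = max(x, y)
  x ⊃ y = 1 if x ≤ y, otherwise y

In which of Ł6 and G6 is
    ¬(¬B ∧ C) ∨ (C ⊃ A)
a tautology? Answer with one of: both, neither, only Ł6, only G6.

In Ł6: at A = 0, B = 0, C = 1/5 the value is 4/5 — not a tautology.
In G6: at A = 0, B = 0, C = 1/5 the value is 0 — not a tautology.

neither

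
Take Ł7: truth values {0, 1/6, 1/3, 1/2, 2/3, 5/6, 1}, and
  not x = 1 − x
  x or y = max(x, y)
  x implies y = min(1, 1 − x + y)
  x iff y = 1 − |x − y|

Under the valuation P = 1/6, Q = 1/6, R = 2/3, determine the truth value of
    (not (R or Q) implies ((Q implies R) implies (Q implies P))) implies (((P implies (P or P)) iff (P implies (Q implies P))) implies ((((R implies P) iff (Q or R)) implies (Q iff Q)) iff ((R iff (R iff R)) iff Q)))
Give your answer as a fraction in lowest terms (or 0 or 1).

R or Q = 2/3 or 1/6 = 2/3
not (R or Q) = not 2/3 = 1/3
Q implies R = 1/6 implies 2/3 = 1
Q implies P = 1/6 implies 1/6 = 1
(Q implies R) implies (Q implies P) = 1 implies 1 = 1
not (R or Q) implies ((Q implies R) implies (Q implies P)) = 1/3 implies 1 = 1
P or P = 1/6 or 1/6 = 1/6
P implies (P or P) = 1/6 implies 1/6 = 1
Q implies P = 1/6 implies 1/6 = 1
P implies (Q implies P) = 1/6 implies 1 = 1
(P implies (P or P)) iff (P implies (Q implies P)) = 1 iff 1 = 1
R implies P = 2/3 implies 1/6 = 1/2
Q or R = 1/6 or 2/3 = 2/3
(R implies P) iff (Q or R) = 1/2 iff 2/3 = 5/6
Q iff Q = 1/6 iff 1/6 = 1
((R implies P) iff (Q or R)) implies (Q iff Q) = 5/6 implies 1 = 1
R iff R = 2/3 iff 2/3 = 1
R iff (R iff R) = 2/3 iff 1 = 2/3
(R iff (R iff R)) iff Q = 2/3 iff 1/6 = 1/2
(((R implies P) iff (Q or R)) implies (Q iff Q)) iff ((R iff (R iff R)) iff Q) = 1 iff 1/2 = 1/2
((P implies (P or P)) iff (P implies (Q implies P))) implies ((((R implies P) iff (Q or R)) implies (Q iff Q)) iff ((R iff (R iff R)) iff Q)) = 1 implies 1/2 = 1/2
(not (R or Q) implies ((Q implies R) implies (Q implies P))) implies (((P implies (P or P)) iff (P implies (Q implies P))) implies ((((R implies P) iff (Q or R)) implies (Q iff Q)) iff ((R iff (R iff R)) iff Q))) = 1 implies 1/2 = 1/2

1/2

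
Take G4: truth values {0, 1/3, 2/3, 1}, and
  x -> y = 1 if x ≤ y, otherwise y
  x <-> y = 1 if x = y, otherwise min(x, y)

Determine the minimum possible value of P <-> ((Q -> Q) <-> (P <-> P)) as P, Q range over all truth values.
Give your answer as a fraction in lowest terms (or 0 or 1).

Take P = 0, Q = 0:
Q -> Q = 0 -> 0 = 1
P <-> P = 0 <-> 0 = 1
(Q -> Q) <-> (P <-> P) = 1 <-> 1 = 1
P <-> ((Q -> Q) <-> (P <-> P)) = 0 <-> 1 = 0
No assignment yields a value below 0, so this is the minimum.

0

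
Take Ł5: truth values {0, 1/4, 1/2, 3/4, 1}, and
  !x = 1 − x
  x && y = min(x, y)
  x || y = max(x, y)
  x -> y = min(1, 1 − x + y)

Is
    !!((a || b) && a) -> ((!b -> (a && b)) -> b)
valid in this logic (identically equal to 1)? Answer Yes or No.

Counterexample: take a = 3/4, b = 1/2.
a || b = 3/4 || 1/2 = 3/4
(a || b) && a = 3/4 && 3/4 = 3/4
!((a || b) && a) = !3/4 = 1/4
!!((a || b) && a) = !1/4 = 3/4
!b = !1/2 = 1/2
a && b = 3/4 && 1/2 = 1/2
!b -> (a && b) = 1/2 -> 1/2 = 1
(!b -> (a && b)) -> b = 1 -> 1/2 = 1/2
!!((a || b) && a) -> ((!b -> (a && b)) -> b) = 3/4 -> 1/2 = 3/4
This gives 3/4 ≠ 1.

No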